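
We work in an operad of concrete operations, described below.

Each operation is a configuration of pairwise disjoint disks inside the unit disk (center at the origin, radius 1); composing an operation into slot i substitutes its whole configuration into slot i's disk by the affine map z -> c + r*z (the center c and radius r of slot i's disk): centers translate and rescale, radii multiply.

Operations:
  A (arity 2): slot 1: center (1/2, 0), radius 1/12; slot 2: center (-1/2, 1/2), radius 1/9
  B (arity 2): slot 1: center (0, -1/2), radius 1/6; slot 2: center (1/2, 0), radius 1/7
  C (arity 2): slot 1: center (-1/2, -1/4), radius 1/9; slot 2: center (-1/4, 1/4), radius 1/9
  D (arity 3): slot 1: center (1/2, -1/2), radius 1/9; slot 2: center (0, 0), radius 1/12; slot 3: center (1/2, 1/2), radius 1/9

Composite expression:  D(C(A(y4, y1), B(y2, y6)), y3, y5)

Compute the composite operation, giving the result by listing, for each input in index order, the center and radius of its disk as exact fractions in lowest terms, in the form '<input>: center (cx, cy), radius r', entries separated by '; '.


y1: center (71/162, -169/324), radius 1/729; y2: center (17/36, -155/324), radius 1/486; y3: center (0, 0), radius 1/12; y4: center (73/162, -19/36), radius 1/972; y5: center (1/2, 1/2), radius 1/9; y6: center (155/324, -17/36), radius 1/567

Each y-disk chains the slot maps above it in D; radii multiply.
y4: after 3 affine steps, its disk has center (73/162, -19/36), radius 1/972
y1: after 3 affine steps, its disk has center (71/162, -169/324), radius 1/729
y2: after 3 affine steps, its disk has center (17/36, -155/324), radius 1/486
y6: after 3 affine steps, its disk has center (155/324, -17/36), radius 1/567
y3: after 1 affine step, its disk has center (0, 0), radius 1/12
y5: after 1 affine step, its disk has center (1/2, 1/2), radius 1/9


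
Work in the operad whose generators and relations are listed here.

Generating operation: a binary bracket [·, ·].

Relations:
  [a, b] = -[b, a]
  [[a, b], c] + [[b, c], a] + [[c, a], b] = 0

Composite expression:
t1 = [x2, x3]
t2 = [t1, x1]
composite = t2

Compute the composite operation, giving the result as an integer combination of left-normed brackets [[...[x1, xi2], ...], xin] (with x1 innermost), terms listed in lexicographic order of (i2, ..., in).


Expand each bracket as ab - ba; the x1-initial words give the coefficients.
Composite bracket: [[x2, x3], x1]
Full expansion: 4 signed words from ab - ba (2^2 = 4).
Coefficients come from the x1-initial words:
  sign of x1x2x3 is -1, so it contributes -[[x1, x2], x3]
  sign of x1x3x2 is +1, so it contributes +[[x1, x3], x2]

-[[x1, x2], x3] + [[x1, x3], x2]


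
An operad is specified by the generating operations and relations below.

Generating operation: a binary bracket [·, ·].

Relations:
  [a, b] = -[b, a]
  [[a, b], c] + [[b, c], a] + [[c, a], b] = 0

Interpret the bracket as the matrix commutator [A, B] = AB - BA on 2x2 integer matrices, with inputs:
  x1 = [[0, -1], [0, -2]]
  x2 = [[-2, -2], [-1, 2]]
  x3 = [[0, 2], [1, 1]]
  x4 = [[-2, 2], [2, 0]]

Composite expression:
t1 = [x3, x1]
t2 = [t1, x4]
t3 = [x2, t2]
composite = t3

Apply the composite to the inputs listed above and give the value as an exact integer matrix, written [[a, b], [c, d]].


[[14, -32], [-12, -14]]

[x3, x1] = [[1, -3], [2, -1]]
[[x3, x1], x4] = [[-10, -2], [-8, 10]]
[x2, [[x3, x1], x4]] = [[14, -32], [-12, -14]]


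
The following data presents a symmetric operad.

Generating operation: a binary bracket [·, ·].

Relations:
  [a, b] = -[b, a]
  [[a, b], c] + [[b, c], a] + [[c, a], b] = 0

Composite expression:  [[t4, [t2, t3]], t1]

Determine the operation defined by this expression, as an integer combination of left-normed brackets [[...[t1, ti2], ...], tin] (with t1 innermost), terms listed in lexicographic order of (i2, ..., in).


Skip Jacobi rewriting: expand, keep t1-initial words, read off terms.
Composite bracket: [[t4, [t2, t3]], t1]
Applying ab - ba throughout gives 8 signed words (2^3 = 8).
Keep just the words that open with t1:
  from t1t2t3t4, sign +1: term +[[[t1, t2], t3], t4]
  from t1t3t2t4, sign -1: term -[[[t1, t3], t2], t4]
  from t1t4t2t3, sign -1: term -[[[t1, t4], t2], t3]
  from t1t4t3t2, sign +1: term +[[[t1, t4], t3], t2]

[[[t1, t2], t3], t4] - [[[t1, t3], t2], t4] - [[[t1, t4], t2], t3] + [[[t1, t4], t3], t2]


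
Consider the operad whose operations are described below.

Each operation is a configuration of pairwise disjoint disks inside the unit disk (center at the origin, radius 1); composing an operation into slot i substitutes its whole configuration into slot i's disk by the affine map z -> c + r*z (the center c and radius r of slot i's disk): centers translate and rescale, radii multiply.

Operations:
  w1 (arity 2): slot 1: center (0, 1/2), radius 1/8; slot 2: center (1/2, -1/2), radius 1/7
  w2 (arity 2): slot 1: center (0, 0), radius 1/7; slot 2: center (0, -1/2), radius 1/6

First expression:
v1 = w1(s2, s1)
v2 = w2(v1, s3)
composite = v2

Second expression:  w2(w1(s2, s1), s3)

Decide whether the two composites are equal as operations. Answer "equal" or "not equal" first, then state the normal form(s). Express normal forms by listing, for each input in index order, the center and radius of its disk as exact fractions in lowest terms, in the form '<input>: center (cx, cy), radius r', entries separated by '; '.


equal; the common form is s1: center (1/14, -1/14), radius 1/49; s2: center (0, 1/14), radius 1/56; s3: center (0, -1/2), radius 1/6

The first expression, normalized: s1: center (1/14, -1/14), radius 1/49; s2: center (0, 1/14), radius 1/56; s3: center (0, -1/2), radius 1/6
The second expression, normalized: s1: center (1/14, -1/14), radius 1/49; s2: center (0, 1/14), radius 1/56; s3: center (0, -1/2), radius 1/6
Identical normal forms: equal.


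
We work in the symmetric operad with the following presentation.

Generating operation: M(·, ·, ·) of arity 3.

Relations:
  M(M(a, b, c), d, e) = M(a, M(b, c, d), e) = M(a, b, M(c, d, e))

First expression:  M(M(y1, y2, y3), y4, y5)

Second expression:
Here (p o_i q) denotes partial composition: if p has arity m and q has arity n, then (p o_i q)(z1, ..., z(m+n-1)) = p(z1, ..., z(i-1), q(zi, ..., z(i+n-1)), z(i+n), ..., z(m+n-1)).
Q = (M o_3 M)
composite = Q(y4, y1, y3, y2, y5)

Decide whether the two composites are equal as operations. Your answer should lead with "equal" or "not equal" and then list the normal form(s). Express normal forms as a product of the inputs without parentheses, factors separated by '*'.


not equal; first: y1 * y2 * y3 * y4 * y5; second: y4 * y1 * y3 * y2 * y5

Reducing the first expression gives y1 * y2 * y3 * y4 * y5
Reducing the second expression gives y4 * y1 * y3 * y2 * y5
They disagree, so not equal.


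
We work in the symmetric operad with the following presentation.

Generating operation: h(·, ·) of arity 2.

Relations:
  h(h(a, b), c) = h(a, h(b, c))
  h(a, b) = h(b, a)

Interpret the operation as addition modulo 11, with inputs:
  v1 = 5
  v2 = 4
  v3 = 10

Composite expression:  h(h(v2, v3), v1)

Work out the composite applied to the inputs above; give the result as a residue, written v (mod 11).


8 (mod 11)

h(v2, v3) = 3
h(h(v2, v3), v1) = 8


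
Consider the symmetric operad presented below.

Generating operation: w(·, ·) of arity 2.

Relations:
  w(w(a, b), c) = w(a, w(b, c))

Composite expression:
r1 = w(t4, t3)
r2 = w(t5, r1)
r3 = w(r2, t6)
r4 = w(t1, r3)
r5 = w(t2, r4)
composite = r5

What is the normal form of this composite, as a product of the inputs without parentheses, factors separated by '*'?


t2 * t1 * t5 * t4 * t3 * t6

Associativity of w dissolves the nesting; only the t-input order survives.
w(t4, t3) spells out as t4 * t3
w(t5, w(t4, t3)) spells out as t5 * t4 * t3
w(w(t5, w(t4, t3)), t6) spells out as t5 * t4 * t3 * t6
w(t1, w(w(t5, w(t4, t3)), t6)) spells out as t1 * t5 * t4 * t3 * t6
w(t2, w(t1, w(w(t5, w(t4, t3)), t6))) spells out as t2 * t1 * t5 * t4 * t3 * t6


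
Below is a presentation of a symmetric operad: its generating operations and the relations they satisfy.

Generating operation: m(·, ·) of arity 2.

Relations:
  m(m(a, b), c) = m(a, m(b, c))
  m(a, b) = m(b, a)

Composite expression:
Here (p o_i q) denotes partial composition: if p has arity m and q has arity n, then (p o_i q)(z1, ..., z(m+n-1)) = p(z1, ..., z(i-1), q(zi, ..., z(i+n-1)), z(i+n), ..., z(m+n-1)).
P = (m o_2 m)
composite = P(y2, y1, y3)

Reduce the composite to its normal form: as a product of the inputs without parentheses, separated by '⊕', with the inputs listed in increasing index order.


y1 ⊕ y2 ⊕ y3

With m associative and commutative, the y-input set is all that matters.
m(y1, y3) unparenthesizes to y1 ⊕ y3
m(y2, m(y1, y3)) unparenthesizes to y2 ⊕ y1 ⊕ y3
sorting the factors by input index: y1 ⊕ y2 ⊕ y3


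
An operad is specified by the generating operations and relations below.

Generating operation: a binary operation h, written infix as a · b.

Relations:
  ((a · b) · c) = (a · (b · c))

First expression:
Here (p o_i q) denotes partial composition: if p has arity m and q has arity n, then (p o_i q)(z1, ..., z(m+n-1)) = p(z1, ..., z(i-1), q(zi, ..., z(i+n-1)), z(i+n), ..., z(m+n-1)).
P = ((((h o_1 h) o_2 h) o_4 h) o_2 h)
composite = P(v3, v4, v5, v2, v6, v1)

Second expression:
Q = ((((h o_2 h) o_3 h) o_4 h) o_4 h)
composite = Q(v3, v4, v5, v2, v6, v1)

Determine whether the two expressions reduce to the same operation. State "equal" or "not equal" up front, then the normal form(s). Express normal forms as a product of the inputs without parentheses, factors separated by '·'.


equal; both compose to v3 · v4 · v5 · v2 · v6 · v1

The first composite normalizes to v3 · v4 · v5 · v2 · v6 · v1
The second composite normalizes to v3 · v4 · v5 · v2 · v6 · v1
Identical normal forms: equal.


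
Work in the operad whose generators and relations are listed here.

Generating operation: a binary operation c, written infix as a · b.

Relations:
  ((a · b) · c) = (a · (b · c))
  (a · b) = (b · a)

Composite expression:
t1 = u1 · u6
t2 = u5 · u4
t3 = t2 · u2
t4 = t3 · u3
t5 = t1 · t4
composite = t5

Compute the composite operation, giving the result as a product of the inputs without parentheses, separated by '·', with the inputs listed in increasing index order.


u1 · u2 · u3 · u4 · u5 · u6


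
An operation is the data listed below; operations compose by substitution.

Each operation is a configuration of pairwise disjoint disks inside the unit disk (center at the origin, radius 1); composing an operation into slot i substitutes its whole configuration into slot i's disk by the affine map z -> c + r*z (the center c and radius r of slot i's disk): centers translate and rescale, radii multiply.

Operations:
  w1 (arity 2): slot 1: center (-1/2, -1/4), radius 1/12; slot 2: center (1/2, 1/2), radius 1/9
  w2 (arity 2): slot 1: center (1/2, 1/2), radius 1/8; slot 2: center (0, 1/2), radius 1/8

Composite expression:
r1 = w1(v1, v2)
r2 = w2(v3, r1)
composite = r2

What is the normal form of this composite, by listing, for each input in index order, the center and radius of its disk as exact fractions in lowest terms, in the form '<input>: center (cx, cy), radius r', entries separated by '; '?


v1: center (-1/16, 15/32), radius 1/96; v2: center (1/16, 9/16), radius 1/72; v3: center (1/2, 1/2), radius 1/8

Only the slot chain above each v matters under w2; compose those maps.
input v3: applying the 1 nested substitution gives center (1/2, 1/2), radius 1/8
input v1: applying the 2 nested substitutions gives center (-1/16, 15/32), radius 1/96
input v2: applying the 2 nested substitutions gives center (1/16, 9/16), radius 1/72


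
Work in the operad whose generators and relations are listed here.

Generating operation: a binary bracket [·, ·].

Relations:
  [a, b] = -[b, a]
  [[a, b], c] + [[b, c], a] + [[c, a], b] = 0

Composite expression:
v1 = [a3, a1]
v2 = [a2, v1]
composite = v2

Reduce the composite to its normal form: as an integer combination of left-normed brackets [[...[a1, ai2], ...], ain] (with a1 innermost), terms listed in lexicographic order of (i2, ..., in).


A multilinear Lie element is pinned by a1-initial words (a1 innermost).
Composite bracket: [a2, [a3, a1]]
The bracket unfolds into 4 signed words via [a, b] = ab - ba (2^2 = 4).
Coefficients come from the a1-initial words:
  sign of a1a3a2 is +1, so it contributes +[[a1, a3], a2]

[[a1, a3], a2]


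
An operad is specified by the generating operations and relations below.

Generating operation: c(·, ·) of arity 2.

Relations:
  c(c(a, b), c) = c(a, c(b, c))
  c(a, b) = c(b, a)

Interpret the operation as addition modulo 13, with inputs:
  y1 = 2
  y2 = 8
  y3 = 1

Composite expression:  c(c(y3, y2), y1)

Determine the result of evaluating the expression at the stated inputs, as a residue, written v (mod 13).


11 (mod 13)


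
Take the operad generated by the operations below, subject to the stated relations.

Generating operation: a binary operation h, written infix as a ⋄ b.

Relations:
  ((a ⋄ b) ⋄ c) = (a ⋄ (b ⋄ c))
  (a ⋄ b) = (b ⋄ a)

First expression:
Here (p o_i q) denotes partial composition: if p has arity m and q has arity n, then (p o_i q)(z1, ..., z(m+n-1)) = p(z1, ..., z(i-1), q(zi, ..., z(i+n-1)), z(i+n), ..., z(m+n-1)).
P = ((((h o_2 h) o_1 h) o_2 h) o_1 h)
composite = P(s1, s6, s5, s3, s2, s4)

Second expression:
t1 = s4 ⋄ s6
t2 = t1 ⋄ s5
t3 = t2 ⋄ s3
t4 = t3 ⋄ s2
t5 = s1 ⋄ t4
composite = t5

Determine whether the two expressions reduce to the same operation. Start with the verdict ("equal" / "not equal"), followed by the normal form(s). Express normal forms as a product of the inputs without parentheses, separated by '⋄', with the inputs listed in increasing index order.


equal; the common form is s1 ⋄ s2 ⋄ s3 ⋄ s4 ⋄ s5 ⋄ s6

The first composite normalizes to s1 ⋄ s2 ⋄ s3 ⋄ s4 ⋄ s5 ⋄ s6
The second composite normalizes to s1 ⋄ s2 ⋄ s3 ⋄ s4 ⋄ s5 ⋄ s6
Identical normal forms: equal.


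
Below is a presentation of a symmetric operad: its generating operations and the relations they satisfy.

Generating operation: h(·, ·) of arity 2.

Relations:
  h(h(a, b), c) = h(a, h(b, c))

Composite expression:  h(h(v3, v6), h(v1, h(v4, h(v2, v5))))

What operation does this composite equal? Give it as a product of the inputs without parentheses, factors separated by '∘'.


v3 ∘ v6 ∘ v1 ∘ v4 ∘ v2 ∘ v5

Every regrouping of h is equal, so read the v-inputs in written order.
h(v3, v6) flattens to v3 ∘ v6
h(v2, v5) flattens to v2 ∘ v5
h(v4, h(v2, v5)) flattens to v4 ∘ v2 ∘ v5
h(v1, h(v4, h(v2, v5))) flattens to v1 ∘ v4 ∘ v2 ∘ v5
h(h(v3, v6), h(v1, h(v4, h(v2, v5)))) flattens to v3 ∘ v6 ∘ v1 ∘ v4 ∘ v2 ∘ v5


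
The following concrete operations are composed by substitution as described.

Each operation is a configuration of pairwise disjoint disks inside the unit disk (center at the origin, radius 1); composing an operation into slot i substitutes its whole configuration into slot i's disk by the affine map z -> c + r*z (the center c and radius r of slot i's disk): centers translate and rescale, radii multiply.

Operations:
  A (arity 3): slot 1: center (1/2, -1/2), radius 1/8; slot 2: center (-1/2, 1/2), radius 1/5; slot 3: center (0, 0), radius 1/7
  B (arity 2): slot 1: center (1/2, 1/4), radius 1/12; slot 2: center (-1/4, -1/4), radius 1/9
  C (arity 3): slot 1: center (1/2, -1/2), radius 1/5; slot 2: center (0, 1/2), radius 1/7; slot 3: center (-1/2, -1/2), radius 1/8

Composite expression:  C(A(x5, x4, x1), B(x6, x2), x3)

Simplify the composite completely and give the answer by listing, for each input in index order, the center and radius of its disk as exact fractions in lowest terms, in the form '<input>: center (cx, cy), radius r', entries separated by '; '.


x1: center (1/2, -1/2), radius 1/35; x2: center (-1/28, 13/28), radius 1/63; x3: center (-1/2, -1/2), radius 1/8; x4: center (2/5, -2/5), radius 1/25; x5: center (3/5, -3/5), radius 1/40; x6: center (1/14, 15/28), radius 1/84

Affine substitution under C: radii multiply and x-centers shift.
x5 passes through 2 substitutions, ending at center (3/5, -3/5), radius 1/40
x4 passes through 2 substitutions, ending at center (2/5, -2/5), radius 1/25
x1 passes through 2 substitutions, ending at center (1/2, -1/2), radius 1/35
x6 passes through 2 substitutions, ending at center (1/14, 15/28), radius 1/84
x2 passes through 2 substitutions, ending at center (-1/28, 13/28), radius 1/63
x3 passes through 1 substitution, ending at center (-1/2, -1/2), radius 1/8


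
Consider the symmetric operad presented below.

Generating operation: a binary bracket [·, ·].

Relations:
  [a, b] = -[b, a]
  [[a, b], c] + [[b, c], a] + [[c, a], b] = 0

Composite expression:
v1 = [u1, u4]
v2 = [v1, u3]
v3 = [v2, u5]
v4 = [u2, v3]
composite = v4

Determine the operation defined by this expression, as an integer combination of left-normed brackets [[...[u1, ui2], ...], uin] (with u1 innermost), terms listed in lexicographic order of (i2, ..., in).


-[[[[u1, u4], u3], u5], u2]


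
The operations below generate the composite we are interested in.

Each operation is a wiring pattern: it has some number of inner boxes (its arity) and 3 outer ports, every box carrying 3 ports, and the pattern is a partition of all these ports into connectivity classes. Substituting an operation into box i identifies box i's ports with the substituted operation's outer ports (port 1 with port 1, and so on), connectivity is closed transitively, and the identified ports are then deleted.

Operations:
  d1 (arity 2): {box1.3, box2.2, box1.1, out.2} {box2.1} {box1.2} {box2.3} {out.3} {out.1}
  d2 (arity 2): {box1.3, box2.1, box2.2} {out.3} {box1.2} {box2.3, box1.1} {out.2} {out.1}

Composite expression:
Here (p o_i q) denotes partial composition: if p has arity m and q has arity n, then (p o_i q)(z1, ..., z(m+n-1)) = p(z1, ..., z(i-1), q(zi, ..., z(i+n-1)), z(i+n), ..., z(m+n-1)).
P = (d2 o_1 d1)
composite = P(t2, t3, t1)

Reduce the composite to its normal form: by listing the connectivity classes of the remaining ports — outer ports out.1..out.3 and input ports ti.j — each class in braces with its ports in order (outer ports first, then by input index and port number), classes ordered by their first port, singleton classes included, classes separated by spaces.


{out.1} {out.2} {out.3} {t1.1, t1.2} {t1.3} {t2.1, t2.3, t3.2} {t2.2} {t3.1} {t3.3}

After gluing at d2, chains via deleted ports link the t-ports.
the subtree at d1 composes to {out.1} {out.2, t2.1, t2.3, t3.2} {out.3} {t2.2} {t3.1} {t3.3} on (t2, t3); out.j = own outer ports
the subtree at d2 composes to {out.1} {out.2} {out.3} {t1.1, t1.2} {t1.3} {t2.1, t2.3, t3.2} {t2.2} {t3.1} {t3.3} on (t2, t3, t1); out.j = own outer ports


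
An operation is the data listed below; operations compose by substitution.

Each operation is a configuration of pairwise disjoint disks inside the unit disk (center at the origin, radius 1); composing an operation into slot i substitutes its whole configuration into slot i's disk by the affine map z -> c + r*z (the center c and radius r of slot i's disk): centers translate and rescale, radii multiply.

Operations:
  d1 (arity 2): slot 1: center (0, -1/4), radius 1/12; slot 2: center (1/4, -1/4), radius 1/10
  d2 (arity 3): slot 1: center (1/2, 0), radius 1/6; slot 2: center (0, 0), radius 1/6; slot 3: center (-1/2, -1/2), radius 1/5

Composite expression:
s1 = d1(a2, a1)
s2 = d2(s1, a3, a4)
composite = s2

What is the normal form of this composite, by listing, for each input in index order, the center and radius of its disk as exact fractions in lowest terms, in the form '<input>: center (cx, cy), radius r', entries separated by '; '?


Follow each a-input down from d2: c' goes to c + r*c', radius to r*r'.
tracing a2 down its 2-map path: center (1/2, -1/24), radius 1/72
tracing a1 down its 2-map path: center (13/24, -1/24), radius 1/60
tracing a3 down its 1-map path: center (0, 0), radius 1/6
tracing a4 down its 1-map path: center (-1/2, -1/2), radius 1/5

a1: center (13/24, -1/24), radius 1/60; a2: center (1/2, -1/24), radius 1/72; a3: center (0, 0), radius 1/6; a4: center (-1/2, -1/2), radius 1/5


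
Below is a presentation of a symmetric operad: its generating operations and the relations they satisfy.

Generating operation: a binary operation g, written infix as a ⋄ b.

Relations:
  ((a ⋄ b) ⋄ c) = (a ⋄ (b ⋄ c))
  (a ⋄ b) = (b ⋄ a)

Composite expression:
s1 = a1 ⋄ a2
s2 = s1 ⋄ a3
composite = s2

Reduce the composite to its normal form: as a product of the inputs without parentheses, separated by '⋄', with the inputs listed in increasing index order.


Any arrangement under g is one operation, so sort the a-inputs.
(a1 ⋄ a2) flattens to a1 ⋄ a2
((a1 ⋄ a2) ⋄ a3) flattens to a1 ⋄ a2 ⋄ a3
commutativity sorts the factors: a1 ⋄ a2 ⋄ a3

a1 ⋄ a2 ⋄ a3


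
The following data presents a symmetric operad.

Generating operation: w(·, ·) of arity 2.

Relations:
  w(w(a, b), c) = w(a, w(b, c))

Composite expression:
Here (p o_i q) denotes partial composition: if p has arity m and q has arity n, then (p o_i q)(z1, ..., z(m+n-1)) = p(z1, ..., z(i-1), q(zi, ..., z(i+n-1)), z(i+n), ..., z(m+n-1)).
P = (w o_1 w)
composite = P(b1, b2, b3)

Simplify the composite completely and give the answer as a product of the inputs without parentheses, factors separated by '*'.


b1 * b2 * b3

Associativity of w dissolves the nesting; only the b-input order survives.
w(b1, b2) linearizes to b1 * b2
w(w(b1, b2), b3) linearizes to b1 * b2 * b3


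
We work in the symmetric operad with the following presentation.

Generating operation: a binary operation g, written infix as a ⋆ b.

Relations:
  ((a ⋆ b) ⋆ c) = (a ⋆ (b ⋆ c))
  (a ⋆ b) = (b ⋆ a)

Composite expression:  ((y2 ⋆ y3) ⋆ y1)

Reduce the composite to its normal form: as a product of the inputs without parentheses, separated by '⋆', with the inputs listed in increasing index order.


y1 ⋆ y2 ⋆ y3

Reordering under g is free, so list the y-inputs canonically.
(y2 ⋆ y3) flattens to y2 ⋆ y3
((y2 ⋆ y3) ⋆ y1) flattens to y2 ⋆ y3 ⋆ y1
sorting the factors by input index: y1 ⋆ y2 ⋆ y3


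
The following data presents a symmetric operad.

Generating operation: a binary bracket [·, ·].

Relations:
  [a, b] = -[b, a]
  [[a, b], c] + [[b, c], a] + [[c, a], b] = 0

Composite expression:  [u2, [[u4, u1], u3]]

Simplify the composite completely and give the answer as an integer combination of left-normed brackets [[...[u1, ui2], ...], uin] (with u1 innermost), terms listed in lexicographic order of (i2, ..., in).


[[[u1, u4], u3], u2]

Expand each bracket as ab - ba; the u1-initial words give the coefficients.
Composite bracket: [u2, [[u4, u1], u3]]
Applying ab - ba throughout gives 8 signed words (2^3 = 8).
Only words starting with u1 matter:
  sign of u1u4u3u2 is +1, so it contributes +[[[u1, u4], u3], u2]


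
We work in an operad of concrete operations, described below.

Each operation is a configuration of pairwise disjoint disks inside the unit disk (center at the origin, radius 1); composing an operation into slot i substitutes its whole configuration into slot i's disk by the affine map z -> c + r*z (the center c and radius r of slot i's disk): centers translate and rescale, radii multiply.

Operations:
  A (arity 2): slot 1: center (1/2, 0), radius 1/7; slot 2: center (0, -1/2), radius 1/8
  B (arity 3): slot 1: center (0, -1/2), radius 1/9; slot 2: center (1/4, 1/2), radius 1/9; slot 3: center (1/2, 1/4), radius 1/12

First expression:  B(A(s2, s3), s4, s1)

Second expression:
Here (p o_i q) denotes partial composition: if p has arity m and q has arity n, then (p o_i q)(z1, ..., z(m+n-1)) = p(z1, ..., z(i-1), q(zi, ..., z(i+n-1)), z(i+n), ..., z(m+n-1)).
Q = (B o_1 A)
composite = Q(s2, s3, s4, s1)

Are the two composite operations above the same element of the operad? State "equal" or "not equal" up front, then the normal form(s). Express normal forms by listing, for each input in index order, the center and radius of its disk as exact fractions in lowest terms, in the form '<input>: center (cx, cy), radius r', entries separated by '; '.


equal; both compose to s1: center (1/2, 1/4), radius 1/12; s2: center (1/18, -1/2), radius 1/63; s3: center (0, -5/9), radius 1/72; s4: center (1/4, 1/2), radius 1/9


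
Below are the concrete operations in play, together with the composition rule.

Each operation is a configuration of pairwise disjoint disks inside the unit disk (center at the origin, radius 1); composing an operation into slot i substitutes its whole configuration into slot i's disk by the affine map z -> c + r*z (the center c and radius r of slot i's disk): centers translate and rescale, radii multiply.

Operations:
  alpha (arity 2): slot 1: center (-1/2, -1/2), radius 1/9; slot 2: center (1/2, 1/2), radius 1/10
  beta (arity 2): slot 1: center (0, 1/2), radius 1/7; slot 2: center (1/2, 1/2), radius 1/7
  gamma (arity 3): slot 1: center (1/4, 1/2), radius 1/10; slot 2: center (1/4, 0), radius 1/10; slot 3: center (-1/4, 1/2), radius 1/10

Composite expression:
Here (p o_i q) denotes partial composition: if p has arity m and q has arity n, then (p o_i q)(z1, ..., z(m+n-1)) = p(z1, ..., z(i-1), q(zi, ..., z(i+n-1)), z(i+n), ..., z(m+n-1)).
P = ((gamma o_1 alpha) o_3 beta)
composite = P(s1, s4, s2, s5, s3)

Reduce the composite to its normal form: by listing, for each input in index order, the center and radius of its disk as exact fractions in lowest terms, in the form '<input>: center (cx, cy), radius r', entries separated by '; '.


s1: center (1/5, 9/20), radius 1/90; s2: center (1/4, 1/20), radius 1/70; s3: center (-1/4, 1/2), radius 1/10; s4: center (3/10, 11/20), radius 1/100; s5: center (3/10, 1/20), radius 1/70

Below gamma, radii multiply path by path; the s-disk centers shift.
input s1: applying the 2 nested substitutions gives center (1/5, 9/20), radius 1/90
input s4: applying the 2 nested substitutions gives center (3/10, 11/20), radius 1/100
input s2: applying the 2 nested substitutions gives center (1/4, 1/20), radius 1/70
input s5: applying the 2 nested substitutions gives center (3/10, 1/20), radius 1/70
input s3: applying the 1 nested substitution gives center (-1/4, 1/2), radius 1/10


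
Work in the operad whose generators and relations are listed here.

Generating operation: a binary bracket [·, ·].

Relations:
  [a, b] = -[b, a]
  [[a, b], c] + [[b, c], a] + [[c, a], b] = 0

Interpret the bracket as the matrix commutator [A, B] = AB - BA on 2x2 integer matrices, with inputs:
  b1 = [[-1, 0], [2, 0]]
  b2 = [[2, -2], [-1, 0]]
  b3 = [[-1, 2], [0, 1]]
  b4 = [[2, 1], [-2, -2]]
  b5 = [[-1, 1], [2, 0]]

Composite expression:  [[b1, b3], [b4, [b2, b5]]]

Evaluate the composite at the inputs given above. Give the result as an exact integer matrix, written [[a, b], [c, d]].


[[-24, -60], [216, 24]]

[b1, b3] = [[-4, -2], [-4, 4]]
[b2, b5] = [[-3, 0], [-3, 3]]
[b4, [b2, b5]] = [[-3, 6], [24, 3]]
[[b1, b3], [b4, [b2, b5]]] = [[-24, -60], [216, 24]]


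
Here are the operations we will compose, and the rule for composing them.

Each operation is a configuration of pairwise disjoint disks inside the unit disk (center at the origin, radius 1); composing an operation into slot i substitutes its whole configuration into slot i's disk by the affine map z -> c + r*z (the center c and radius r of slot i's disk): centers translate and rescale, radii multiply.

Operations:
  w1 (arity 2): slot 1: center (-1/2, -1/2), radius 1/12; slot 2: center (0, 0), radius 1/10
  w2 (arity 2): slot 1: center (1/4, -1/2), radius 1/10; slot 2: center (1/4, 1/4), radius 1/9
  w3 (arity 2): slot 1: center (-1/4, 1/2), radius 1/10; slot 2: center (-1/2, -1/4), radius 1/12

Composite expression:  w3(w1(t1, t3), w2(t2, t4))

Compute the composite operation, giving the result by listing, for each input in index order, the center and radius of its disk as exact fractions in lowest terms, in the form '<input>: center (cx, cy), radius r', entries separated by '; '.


Each t-disk chains the slot maps above it in w3; radii multiply.
t1 passes through 2 substitutions, ending at center (-3/10, 9/20), radius 1/120
t3 passes through 2 substitutions, ending at center (-1/4, 1/2), radius 1/100
t2 passes through 2 substitutions, ending at center (-23/48, -7/24), radius 1/120
t4 passes through 2 substitutions, ending at center (-23/48, -11/48), radius 1/108

t1: center (-3/10, 9/20), radius 1/120; t2: center (-23/48, -7/24), radius 1/120; t3: center (-1/4, 1/2), radius 1/100; t4: center (-23/48, -11/48), radius 1/108


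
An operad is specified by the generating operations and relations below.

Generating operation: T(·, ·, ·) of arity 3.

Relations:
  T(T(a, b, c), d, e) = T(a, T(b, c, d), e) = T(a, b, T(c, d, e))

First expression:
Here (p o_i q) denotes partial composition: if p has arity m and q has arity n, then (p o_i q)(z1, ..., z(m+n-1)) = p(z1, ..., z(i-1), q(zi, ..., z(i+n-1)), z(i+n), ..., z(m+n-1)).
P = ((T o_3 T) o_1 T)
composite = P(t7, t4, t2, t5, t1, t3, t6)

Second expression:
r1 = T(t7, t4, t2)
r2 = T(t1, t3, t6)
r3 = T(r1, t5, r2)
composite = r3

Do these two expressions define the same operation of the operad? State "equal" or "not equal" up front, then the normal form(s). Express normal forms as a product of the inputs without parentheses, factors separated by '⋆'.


In normal form, the first expression is t7 ⋆ t4 ⋆ t2 ⋆ t5 ⋆ t1 ⋆ t3 ⋆ t6
In normal form, the second expression is t7 ⋆ t4 ⋆ t2 ⋆ t5 ⋆ t1 ⋆ t3 ⋆ t6
The normal forms match — equal.

equal; both compose to t7 ⋆ t4 ⋆ t2 ⋆ t5 ⋆ t1 ⋆ t3 ⋆ t6


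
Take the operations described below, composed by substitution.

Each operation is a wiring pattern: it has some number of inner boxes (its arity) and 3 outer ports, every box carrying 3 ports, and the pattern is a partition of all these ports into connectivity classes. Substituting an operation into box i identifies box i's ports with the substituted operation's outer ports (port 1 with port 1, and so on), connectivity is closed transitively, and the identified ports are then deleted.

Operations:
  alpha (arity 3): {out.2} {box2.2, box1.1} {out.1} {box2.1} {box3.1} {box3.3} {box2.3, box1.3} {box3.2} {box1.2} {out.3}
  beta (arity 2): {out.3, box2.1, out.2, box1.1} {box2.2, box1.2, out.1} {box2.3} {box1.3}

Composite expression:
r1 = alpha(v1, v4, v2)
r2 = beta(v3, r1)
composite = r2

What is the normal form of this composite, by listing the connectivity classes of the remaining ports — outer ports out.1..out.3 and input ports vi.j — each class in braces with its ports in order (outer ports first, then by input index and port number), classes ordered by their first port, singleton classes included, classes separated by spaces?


Connectivity passes through glued beta-boundaries; trace each wire chain.
after alpha, the pattern on (v1, v4, v2) reads {out.1} {out.2} {out.3} {v1.1, v4.2} {v1.2} {v1.3, v4.3} {v2.1} {v2.2} {v2.3} {v4.1} (out.j = its outer ports)
after beta, the pattern on (v3, v1, v4, v2) reads {out.1, v3.2} {out.2, out.3, v3.1} {v1.1, v4.2} {v1.2} {v1.3, v4.3} {v2.1} {v2.2} {v2.3} {v3.3} {v4.1} (out.j = its outer ports)

{out.1, v3.2} {out.2, out.3, v3.1} {v1.1, v4.2} {v1.2} {v1.3, v4.3} {v2.1} {v2.2} {v2.3} {v3.3} {v4.1}


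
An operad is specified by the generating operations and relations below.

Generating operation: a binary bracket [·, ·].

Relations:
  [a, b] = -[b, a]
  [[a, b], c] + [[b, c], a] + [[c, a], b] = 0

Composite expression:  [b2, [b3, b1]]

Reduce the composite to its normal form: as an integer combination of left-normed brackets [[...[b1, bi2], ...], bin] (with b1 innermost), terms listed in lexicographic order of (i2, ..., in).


[[b1, b3], b2]

Antisymmetry and Jacobi reduce to b1-anchored left-normed brackets.
Composite bracket: [b2, [b3, b1]]
The bracket unfolds into 4 signed words via [a, b] = ab - ba (2^2 = 4).
The b1-initial words carry the normal form:
  from b1b3b2, sign +1: term +[[b1, b3], b2]


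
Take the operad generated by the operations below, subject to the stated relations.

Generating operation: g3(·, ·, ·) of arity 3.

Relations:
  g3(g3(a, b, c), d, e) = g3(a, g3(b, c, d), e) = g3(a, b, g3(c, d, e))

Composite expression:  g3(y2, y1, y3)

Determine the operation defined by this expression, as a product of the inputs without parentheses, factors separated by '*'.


y2 * y1 * y3

Under associativity of g3, the answer is the y's in reading order.
g3(y2, y1, y3) reduces to y2 * y1 * y3


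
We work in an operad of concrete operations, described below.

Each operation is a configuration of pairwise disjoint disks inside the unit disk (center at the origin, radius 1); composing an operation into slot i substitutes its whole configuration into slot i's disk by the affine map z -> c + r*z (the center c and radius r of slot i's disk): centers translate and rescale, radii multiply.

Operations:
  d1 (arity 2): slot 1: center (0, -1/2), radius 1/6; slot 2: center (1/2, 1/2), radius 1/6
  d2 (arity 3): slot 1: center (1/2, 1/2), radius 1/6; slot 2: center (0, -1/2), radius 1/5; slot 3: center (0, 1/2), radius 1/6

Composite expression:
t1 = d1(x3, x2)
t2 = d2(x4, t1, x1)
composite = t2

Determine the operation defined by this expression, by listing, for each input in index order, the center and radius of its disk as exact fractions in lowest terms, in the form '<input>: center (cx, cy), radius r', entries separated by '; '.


x1: center (0, 1/2), radius 1/6; x2: center (1/10, -2/5), radius 1/30; x3: center (0, -3/5), radius 1/30; x4: center (1/2, 1/2), radius 1/6

Affine substitution under d2: radii multiply and x-centers shift.
for x4, the 1-step affine chain lands on center (1/2, 1/2), radius 1/6
for x3, the 2-step affine chain lands on center (0, -3/5), radius 1/30
for x2, the 2-step affine chain lands on center (1/10, -2/5), radius 1/30
for x1, the 1-step affine chain lands on center (0, 1/2), radius 1/6


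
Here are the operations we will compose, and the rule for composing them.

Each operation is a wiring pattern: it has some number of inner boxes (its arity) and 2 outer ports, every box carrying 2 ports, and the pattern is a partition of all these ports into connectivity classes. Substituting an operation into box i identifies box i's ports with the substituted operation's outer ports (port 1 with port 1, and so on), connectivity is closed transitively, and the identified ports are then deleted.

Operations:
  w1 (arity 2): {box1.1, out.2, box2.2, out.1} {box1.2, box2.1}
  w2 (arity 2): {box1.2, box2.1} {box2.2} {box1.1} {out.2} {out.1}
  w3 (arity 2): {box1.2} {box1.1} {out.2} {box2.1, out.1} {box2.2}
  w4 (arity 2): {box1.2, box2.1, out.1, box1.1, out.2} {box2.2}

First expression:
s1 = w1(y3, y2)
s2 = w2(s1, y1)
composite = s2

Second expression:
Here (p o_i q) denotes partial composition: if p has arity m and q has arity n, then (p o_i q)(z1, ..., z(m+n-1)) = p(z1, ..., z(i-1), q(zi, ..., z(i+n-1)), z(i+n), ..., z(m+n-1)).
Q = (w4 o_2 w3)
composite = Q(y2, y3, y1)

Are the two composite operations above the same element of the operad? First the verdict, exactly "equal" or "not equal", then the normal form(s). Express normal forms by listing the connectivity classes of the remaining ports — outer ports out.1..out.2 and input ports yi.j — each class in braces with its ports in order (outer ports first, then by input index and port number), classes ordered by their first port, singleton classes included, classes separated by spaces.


not equal; first: {out.1} {out.2} {y1.1, y2.2, y3.1} {y1.2} {y2.1, y3.2}; second: {out.1, out.2, y1.1, y2.1, y2.2} {y1.2} {y3.1} {y3.2}

The first composite normalizes to {out.1} {out.2} {y1.1, y2.2, y3.1} {y1.2} {y2.1, y3.2}
The second composite normalizes to {out.1, out.2, y1.1, y2.1, y2.2} {y1.2} {y3.1} {y3.2}
They disagree, so not equal.


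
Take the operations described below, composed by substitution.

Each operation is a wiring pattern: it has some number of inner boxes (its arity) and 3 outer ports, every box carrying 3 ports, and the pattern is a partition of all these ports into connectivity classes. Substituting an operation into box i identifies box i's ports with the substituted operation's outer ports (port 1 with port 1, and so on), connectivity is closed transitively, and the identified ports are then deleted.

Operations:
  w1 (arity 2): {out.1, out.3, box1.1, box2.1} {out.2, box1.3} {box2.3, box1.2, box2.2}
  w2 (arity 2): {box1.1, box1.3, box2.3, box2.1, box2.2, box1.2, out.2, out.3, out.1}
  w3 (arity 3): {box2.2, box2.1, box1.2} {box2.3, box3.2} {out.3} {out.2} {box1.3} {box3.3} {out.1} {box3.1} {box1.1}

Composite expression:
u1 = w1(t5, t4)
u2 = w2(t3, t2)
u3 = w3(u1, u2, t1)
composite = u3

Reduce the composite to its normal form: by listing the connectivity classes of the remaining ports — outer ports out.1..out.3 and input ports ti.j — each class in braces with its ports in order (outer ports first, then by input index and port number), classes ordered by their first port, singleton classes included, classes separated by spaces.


{out.1} {out.2} {out.3} {t1.1} {t1.2, t2.1, t2.2, t2.3, t3.1, t3.2, t3.3, t5.3} {t1.3} {t4.1, t5.1} {t4.2, t4.3, t5.2}

Reachability decides: close wires over w3-identified ports.
through w1, on inputs (t5, t4): {out.1, out.3, t4.1, t5.1} {out.2, t5.3} {t4.2, t4.3, t5.2} (out.j = stage outer ports)
through w2, on inputs (t3, t2): {out.1, out.2, out.3, t2.1, t2.2, t2.3, t3.1, t3.2, t3.3} (out.j = stage outer ports)
through w3, on inputs (t5, t4, t3, t2, t1): {out.1} {out.2} {out.3} {t1.1} {t1.2, t2.1, t2.2, t2.3, t3.1, t3.2, t3.3, t5.3} {t1.3} {t4.1, t5.1} {t4.2, t4.3, t5.2} (out.j = stage outer ports)


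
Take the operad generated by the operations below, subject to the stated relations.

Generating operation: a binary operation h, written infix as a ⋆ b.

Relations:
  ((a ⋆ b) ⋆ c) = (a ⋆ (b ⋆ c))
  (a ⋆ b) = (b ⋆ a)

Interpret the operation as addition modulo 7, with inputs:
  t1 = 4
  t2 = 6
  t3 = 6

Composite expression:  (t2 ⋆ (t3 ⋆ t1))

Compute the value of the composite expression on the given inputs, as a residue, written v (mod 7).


2 (mod 7)

(t3 ⋆ t1) = 3
(t2 ⋆ (t3 ⋆ t1)) = 2


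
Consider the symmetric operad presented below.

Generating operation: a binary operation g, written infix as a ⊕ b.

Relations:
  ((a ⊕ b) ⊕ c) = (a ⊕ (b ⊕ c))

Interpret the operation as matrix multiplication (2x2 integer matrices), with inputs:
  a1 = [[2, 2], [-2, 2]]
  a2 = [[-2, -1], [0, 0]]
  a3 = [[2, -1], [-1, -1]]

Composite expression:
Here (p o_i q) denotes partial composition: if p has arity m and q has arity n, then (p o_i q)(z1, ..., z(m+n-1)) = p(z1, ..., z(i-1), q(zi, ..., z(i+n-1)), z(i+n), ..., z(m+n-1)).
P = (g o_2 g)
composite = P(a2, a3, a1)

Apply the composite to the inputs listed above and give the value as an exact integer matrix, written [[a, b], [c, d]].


(a3 ⊕ a1) = [[6, 2], [0, -4]]
(a2 ⊕ (a3 ⊕ a1)) = [[-12, 0], [0, 0]]

[[-12, 0], [0, 0]]


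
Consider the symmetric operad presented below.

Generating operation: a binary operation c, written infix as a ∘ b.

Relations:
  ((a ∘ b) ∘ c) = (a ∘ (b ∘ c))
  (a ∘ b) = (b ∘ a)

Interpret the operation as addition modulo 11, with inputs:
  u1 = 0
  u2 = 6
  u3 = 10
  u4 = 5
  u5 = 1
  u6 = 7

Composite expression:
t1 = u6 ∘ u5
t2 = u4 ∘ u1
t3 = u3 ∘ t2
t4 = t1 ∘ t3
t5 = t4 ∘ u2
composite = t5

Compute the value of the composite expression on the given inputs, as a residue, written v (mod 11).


7 (mod 11)

(u6 ∘ u5) = 8
(u4 ∘ u1) = 5
(u3 ∘ (u4 ∘ u1)) = 4
((u6 ∘ u5) ∘ (u3 ∘ (u4 ∘ u1))) = 1
(((u6 ∘ u5) ∘ (u3 ∘ (u4 ∘ u1))) ∘ u2) = 7


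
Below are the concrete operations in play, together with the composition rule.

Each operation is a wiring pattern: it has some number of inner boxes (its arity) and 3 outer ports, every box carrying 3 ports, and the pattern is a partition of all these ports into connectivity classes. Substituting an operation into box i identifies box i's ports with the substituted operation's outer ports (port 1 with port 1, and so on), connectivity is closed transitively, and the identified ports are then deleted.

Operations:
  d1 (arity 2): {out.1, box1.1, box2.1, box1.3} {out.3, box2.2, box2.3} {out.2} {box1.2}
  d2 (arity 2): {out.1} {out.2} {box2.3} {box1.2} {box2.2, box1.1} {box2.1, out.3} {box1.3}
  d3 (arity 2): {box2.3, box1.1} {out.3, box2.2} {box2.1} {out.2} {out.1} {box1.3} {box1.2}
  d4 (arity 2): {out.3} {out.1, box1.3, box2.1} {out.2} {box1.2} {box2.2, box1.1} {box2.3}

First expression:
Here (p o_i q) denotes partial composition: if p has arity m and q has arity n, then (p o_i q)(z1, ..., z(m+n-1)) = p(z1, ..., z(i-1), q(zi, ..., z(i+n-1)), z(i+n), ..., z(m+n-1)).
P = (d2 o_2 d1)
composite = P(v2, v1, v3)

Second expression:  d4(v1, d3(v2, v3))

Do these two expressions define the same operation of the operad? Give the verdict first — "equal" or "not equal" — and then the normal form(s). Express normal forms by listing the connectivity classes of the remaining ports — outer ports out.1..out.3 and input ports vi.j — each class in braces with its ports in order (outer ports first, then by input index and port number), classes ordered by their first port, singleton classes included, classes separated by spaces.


not equal — first {out.1} {out.2} {out.3, v1.1, v1.3, v3.1} {v1.2} {v2.1} {v2.2} {v2.3} {v3.2, v3.3}, second {out.1, v1.3} {out.2} {out.3} {v1.1} {v1.2} {v2.1, v3.3} {v2.2} {v2.3} {v3.1} {v3.2}

In normal form, the first expression is {out.1} {out.2} {out.3, v1.1, v1.3, v3.1} {v1.2} {v2.1} {v2.2} {v2.3} {v3.2, v3.3}
In normal form, the second expression is {out.1, v1.3} {out.2} {out.3} {v1.1} {v1.2} {v2.1, v3.3} {v2.2} {v2.3} {v3.1} {v3.2}
The forms do not match — not equal.
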